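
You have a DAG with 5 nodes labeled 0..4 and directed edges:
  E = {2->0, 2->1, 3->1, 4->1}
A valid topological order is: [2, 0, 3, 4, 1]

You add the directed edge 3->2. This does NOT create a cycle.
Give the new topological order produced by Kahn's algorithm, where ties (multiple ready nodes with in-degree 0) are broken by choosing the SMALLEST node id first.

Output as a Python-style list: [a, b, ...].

Answer: [3, 2, 0, 4, 1]

Derivation:
Old toposort: [2, 0, 3, 4, 1]
Added edge: 3->2
Position of 3 (2) > position of 2 (0). Must reorder: 3 must now come before 2.
Run Kahn's algorithm (break ties by smallest node id):
  initial in-degrees: [1, 3, 1, 0, 0]
  ready (indeg=0): [3, 4]
  pop 3: indeg[1]->2; indeg[2]->0 | ready=[2, 4] | order so far=[3]
  pop 2: indeg[0]->0; indeg[1]->1 | ready=[0, 4] | order so far=[3, 2]
  pop 0: no out-edges | ready=[4] | order so far=[3, 2, 0]
  pop 4: indeg[1]->0 | ready=[1] | order so far=[3, 2, 0, 4]
  pop 1: no out-edges | ready=[] | order so far=[3, 2, 0, 4, 1]
  Result: [3, 2, 0, 4, 1]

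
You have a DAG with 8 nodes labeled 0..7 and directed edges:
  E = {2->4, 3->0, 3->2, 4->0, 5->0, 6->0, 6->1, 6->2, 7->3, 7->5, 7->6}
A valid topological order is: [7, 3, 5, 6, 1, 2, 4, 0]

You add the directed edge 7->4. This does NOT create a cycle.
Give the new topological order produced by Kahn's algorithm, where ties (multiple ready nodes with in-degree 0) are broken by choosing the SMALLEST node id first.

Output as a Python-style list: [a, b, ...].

Old toposort: [7, 3, 5, 6, 1, 2, 4, 0]
Added edge: 7->4
Position of 7 (0) < position of 4 (6). Old order still valid.
Run Kahn's algorithm (break ties by smallest node id):
  initial in-degrees: [4, 1, 2, 1, 2, 1, 1, 0]
  ready (indeg=0): [7]
  pop 7: indeg[3]->0; indeg[4]->1; indeg[5]->0; indeg[6]->0 | ready=[3, 5, 6] | order so far=[7]
  pop 3: indeg[0]->3; indeg[2]->1 | ready=[5, 6] | order so far=[7, 3]
  pop 5: indeg[0]->2 | ready=[6] | order so far=[7, 3, 5]
  pop 6: indeg[0]->1; indeg[1]->0; indeg[2]->0 | ready=[1, 2] | order so far=[7, 3, 5, 6]
  pop 1: no out-edges | ready=[2] | order so far=[7, 3, 5, 6, 1]
  pop 2: indeg[4]->0 | ready=[4] | order so far=[7, 3, 5, 6, 1, 2]
  pop 4: indeg[0]->0 | ready=[0] | order so far=[7, 3, 5, 6, 1, 2, 4]
  pop 0: no out-edges | ready=[] | order so far=[7, 3, 5, 6, 1, 2, 4, 0]
  Result: [7, 3, 5, 6, 1, 2, 4, 0]

Answer: [7, 3, 5, 6, 1, 2, 4, 0]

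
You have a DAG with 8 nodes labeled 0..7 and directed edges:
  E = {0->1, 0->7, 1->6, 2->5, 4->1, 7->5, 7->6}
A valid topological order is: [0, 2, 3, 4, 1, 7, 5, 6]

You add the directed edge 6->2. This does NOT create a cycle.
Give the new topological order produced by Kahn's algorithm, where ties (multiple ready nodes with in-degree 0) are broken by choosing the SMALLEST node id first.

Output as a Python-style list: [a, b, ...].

Answer: [0, 3, 4, 1, 7, 6, 2, 5]

Derivation:
Old toposort: [0, 2, 3, 4, 1, 7, 5, 6]
Added edge: 6->2
Position of 6 (7) > position of 2 (1). Must reorder: 6 must now come before 2.
Run Kahn's algorithm (break ties by smallest node id):
  initial in-degrees: [0, 2, 1, 0, 0, 2, 2, 1]
  ready (indeg=0): [0, 3, 4]
  pop 0: indeg[1]->1; indeg[7]->0 | ready=[3, 4, 7] | order so far=[0]
  pop 3: no out-edges | ready=[4, 7] | order so far=[0, 3]
  pop 4: indeg[1]->0 | ready=[1, 7] | order so far=[0, 3, 4]
  pop 1: indeg[6]->1 | ready=[7] | order so far=[0, 3, 4, 1]
  pop 7: indeg[5]->1; indeg[6]->0 | ready=[6] | order so far=[0, 3, 4, 1, 7]
  pop 6: indeg[2]->0 | ready=[2] | order so far=[0, 3, 4, 1, 7, 6]
  pop 2: indeg[5]->0 | ready=[5] | order so far=[0, 3, 4, 1, 7, 6, 2]
  pop 5: no out-edges | ready=[] | order so far=[0, 3, 4, 1, 7, 6, 2, 5]
  Result: [0, 3, 4, 1, 7, 6, 2, 5]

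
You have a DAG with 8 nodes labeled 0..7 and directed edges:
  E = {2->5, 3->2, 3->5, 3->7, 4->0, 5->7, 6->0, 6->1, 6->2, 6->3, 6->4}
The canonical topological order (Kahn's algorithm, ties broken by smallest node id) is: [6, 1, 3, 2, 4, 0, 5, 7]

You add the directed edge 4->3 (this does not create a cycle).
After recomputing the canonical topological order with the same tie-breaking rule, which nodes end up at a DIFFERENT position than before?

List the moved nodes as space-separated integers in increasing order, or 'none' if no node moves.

Answer: 0 2 3 4

Derivation:
Old toposort: [6, 1, 3, 2, 4, 0, 5, 7]
Added edge 4->3
Recompute Kahn (smallest-id tiebreak):
  initial in-degrees: [2, 1, 2, 2, 1, 2, 0, 2]
  ready (indeg=0): [6]
  pop 6: indeg[0]->1; indeg[1]->0; indeg[2]->1; indeg[3]->1; indeg[4]->0 | ready=[1, 4] | order so far=[6]
  pop 1: no out-edges | ready=[4] | order so far=[6, 1]
  pop 4: indeg[0]->0; indeg[3]->0 | ready=[0, 3] | order so far=[6, 1, 4]
  pop 0: no out-edges | ready=[3] | order so far=[6, 1, 4, 0]
  pop 3: indeg[2]->0; indeg[5]->1; indeg[7]->1 | ready=[2] | order so far=[6, 1, 4, 0, 3]
  pop 2: indeg[5]->0 | ready=[5] | order so far=[6, 1, 4, 0, 3, 2]
  pop 5: indeg[7]->0 | ready=[7] | order so far=[6, 1, 4, 0, 3, 2, 5]
  pop 7: no out-edges | ready=[] | order so far=[6, 1, 4, 0, 3, 2, 5, 7]
New canonical toposort: [6, 1, 4, 0, 3, 2, 5, 7]
Compare positions:
  Node 0: index 5 -> 3 (moved)
  Node 1: index 1 -> 1 (same)
  Node 2: index 3 -> 5 (moved)
  Node 3: index 2 -> 4 (moved)
  Node 4: index 4 -> 2 (moved)
  Node 5: index 6 -> 6 (same)
  Node 6: index 0 -> 0 (same)
  Node 7: index 7 -> 7 (same)
Nodes that changed position: 0 2 3 4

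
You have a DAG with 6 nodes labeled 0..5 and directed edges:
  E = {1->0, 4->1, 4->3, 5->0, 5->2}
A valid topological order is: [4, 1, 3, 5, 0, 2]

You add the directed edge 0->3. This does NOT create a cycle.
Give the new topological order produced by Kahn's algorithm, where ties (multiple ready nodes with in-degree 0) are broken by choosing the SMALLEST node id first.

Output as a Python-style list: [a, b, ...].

Answer: [4, 1, 5, 0, 2, 3]

Derivation:
Old toposort: [4, 1, 3, 5, 0, 2]
Added edge: 0->3
Position of 0 (4) > position of 3 (2). Must reorder: 0 must now come before 3.
Run Kahn's algorithm (break ties by smallest node id):
  initial in-degrees: [2, 1, 1, 2, 0, 0]
  ready (indeg=0): [4, 5]
  pop 4: indeg[1]->0; indeg[3]->1 | ready=[1, 5] | order so far=[4]
  pop 1: indeg[0]->1 | ready=[5] | order so far=[4, 1]
  pop 5: indeg[0]->0; indeg[2]->0 | ready=[0, 2] | order so far=[4, 1, 5]
  pop 0: indeg[3]->0 | ready=[2, 3] | order so far=[4, 1, 5, 0]
  pop 2: no out-edges | ready=[3] | order so far=[4, 1, 5, 0, 2]
  pop 3: no out-edges | ready=[] | order so far=[4, 1, 5, 0, 2, 3]
  Result: [4, 1, 5, 0, 2, 3]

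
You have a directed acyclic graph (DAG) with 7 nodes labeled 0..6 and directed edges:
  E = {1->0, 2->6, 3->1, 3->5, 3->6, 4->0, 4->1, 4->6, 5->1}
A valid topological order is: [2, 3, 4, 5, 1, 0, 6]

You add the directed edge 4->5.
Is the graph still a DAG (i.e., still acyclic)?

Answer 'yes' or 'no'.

Given toposort: [2, 3, 4, 5, 1, 0, 6]
Position of 4: index 2; position of 5: index 3
New edge 4->5: forward
Forward edge: respects the existing order. Still a DAG, same toposort still valid.
Still a DAG? yes

Answer: yes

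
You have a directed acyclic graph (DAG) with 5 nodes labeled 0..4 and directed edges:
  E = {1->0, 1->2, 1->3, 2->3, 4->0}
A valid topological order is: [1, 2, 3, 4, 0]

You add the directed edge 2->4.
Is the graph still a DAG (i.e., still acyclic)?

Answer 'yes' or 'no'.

Given toposort: [1, 2, 3, 4, 0]
Position of 2: index 1; position of 4: index 3
New edge 2->4: forward
Forward edge: respects the existing order. Still a DAG, same toposort still valid.
Still a DAG? yes

Answer: yes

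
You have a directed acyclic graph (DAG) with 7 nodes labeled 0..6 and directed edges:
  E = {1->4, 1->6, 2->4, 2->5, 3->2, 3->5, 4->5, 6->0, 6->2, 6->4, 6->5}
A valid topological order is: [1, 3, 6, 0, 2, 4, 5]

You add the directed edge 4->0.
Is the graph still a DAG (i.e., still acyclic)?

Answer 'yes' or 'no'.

Answer: yes

Derivation:
Given toposort: [1, 3, 6, 0, 2, 4, 5]
Position of 4: index 5; position of 0: index 3
New edge 4->0: backward (u after v in old order)
Backward edge: old toposort is now invalid. Check if this creates a cycle.
Does 0 already reach 4? Reachable from 0: [0]. NO -> still a DAG (reorder needed).
Still a DAG? yes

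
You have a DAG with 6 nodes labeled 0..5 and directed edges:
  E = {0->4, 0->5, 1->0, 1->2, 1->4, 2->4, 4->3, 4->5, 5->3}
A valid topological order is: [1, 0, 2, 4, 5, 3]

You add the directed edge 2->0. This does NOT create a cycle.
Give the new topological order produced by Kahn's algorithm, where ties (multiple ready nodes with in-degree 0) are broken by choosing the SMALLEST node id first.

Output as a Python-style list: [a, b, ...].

Old toposort: [1, 0, 2, 4, 5, 3]
Added edge: 2->0
Position of 2 (2) > position of 0 (1). Must reorder: 2 must now come before 0.
Run Kahn's algorithm (break ties by smallest node id):
  initial in-degrees: [2, 0, 1, 2, 3, 2]
  ready (indeg=0): [1]
  pop 1: indeg[0]->1; indeg[2]->0; indeg[4]->2 | ready=[2] | order so far=[1]
  pop 2: indeg[0]->0; indeg[4]->1 | ready=[0] | order so far=[1, 2]
  pop 0: indeg[4]->0; indeg[5]->1 | ready=[4] | order so far=[1, 2, 0]
  pop 4: indeg[3]->1; indeg[5]->0 | ready=[5] | order so far=[1, 2, 0, 4]
  pop 5: indeg[3]->0 | ready=[3] | order so far=[1, 2, 0, 4, 5]
  pop 3: no out-edges | ready=[] | order so far=[1, 2, 0, 4, 5, 3]
  Result: [1, 2, 0, 4, 5, 3]

Answer: [1, 2, 0, 4, 5, 3]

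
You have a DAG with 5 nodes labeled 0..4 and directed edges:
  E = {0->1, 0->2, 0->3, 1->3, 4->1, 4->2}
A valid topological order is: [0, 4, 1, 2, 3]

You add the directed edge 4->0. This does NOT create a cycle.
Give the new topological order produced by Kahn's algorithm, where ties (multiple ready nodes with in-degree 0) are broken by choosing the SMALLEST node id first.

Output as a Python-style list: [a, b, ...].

Old toposort: [0, 4, 1, 2, 3]
Added edge: 4->0
Position of 4 (1) > position of 0 (0). Must reorder: 4 must now come before 0.
Run Kahn's algorithm (break ties by smallest node id):
  initial in-degrees: [1, 2, 2, 2, 0]
  ready (indeg=0): [4]
  pop 4: indeg[0]->0; indeg[1]->1; indeg[2]->1 | ready=[0] | order so far=[4]
  pop 0: indeg[1]->0; indeg[2]->0; indeg[3]->1 | ready=[1, 2] | order so far=[4, 0]
  pop 1: indeg[3]->0 | ready=[2, 3] | order so far=[4, 0, 1]
  pop 2: no out-edges | ready=[3] | order so far=[4, 0, 1, 2]
  pop 3: no out-edges | ready=[] | order so far=[4, 0, 1, 2, 3]
  Result: [4, 0, 1, 2, 3]

Answer: [4, 0, 1, 2, 3]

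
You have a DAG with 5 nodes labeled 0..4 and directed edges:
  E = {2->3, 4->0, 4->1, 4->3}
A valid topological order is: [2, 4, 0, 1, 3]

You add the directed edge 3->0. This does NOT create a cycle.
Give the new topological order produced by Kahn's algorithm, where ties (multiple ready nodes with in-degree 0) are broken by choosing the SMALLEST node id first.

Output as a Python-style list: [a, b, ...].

Answer: [2, 4, 1, 3, 0]

Derivation:
Old toposort: [2, 4, 0, 1, 3]
Added edge: 3->0
Position of 3 (4) > position of 0 (2). Must reorder: 3 must now come before 0.
Run Kahn's algorithm (break ties by smallest node id):
  initial in-degrees: [2, 1, 0, 2, 0]
  ready (indeg=0): [2, 4]
  pop 2: indeg[3]->1 | ready=[4] | order so far=[2]
  pop 4: indeg[0]->1; indeg[1]->0; indeg[3]->0 | ready=[1, 3] | order so far=[2, 4]
  pop 1: no out-edges | ready=[3] | order so far=[2, 4, 1]
  pop 3: indeg[0]->0 | ready=[0] | order so far=[2, 4, 1, 3]
  pop 0: no out-edges | ready=[] | order so far=[2, 4, 1, 3, 0]
  Result: [2, 4, 1, 3, 0]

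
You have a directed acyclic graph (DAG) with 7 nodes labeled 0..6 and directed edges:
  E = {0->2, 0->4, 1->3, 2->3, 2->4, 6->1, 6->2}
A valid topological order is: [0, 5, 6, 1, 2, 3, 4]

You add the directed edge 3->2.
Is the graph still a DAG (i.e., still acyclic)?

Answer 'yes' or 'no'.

Answer: no

Derivation:
Given toposort: [0, 5, 6, 1, 2, 3, 4]
Position of 3: index 5; position of 2: index 4
New edge 3->2: backward (u after v in old order)
Backward edge: old toposort is now invalid. Check if this creates a cycle.
Does 2 already reach 3? Reachable from 2: [2, 3, 4]. YES -> cycle!
Still a DAG? no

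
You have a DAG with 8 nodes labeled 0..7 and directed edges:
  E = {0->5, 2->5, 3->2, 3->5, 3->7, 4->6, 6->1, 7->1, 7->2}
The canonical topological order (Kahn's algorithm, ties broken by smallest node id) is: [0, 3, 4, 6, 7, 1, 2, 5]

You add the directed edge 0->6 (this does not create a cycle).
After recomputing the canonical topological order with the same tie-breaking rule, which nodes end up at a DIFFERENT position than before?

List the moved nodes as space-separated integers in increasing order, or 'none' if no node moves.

Old toposort: [0, 3, 4, 6, 7, 1, 2, 5]
Added edge 0->6
Recompute Kahn (smallest-id tiebreak):
  initial in-degrees: [0, 2, 2, 0, 0, 3, 2, 1]
  ready (indeg=0): [0, 3, 4]
  pop 0: indeg[5]->2; indeg[6]->1 | ready=[3, 4] | order so far=[0]
  pop 3: indeg[2]->1; indeg[5]->1; indeg[7]->0 | ready=[4, 7] | order so far=[0, 3]
  pop 4: indeg[6]->0 | ready=[6, 7] | order so far=[0, 3, 4]
  pop 6: indeg[1]->1 | ready=[7] | order so far=[0, 3, 4, 6]
  pop 7: indeg[1]->0; indeg[2]->0 | ready=[1, 2] | order so far=[0, 3, 4, 6, 7]
  pop 1: no out-edges | ready=[2] | order so far=[0, 3, 4, 6, 7, 1]
  pop 2: indeg[5]->0 | ready=[5] | order so far=[0, 3, 4, 6, 7, 1, 2]
  pop 5: no out-edges | ready=[] | order so far=[0, 3, 4, 6, 7, 1, 2, 5]
New canonical toposort: [0, 3, 4, 6, 7, 1, 2, 5]
Compare positions:
  Node 0: index 0 -> 0 (same)
  Node 1: index 5 -> 5 (same)
  Node 2: index 6 -> 6 (same)
  Node 3: index 1 -> 1 (same)
  Node 4: index 2 -> 2 (same)
  Node 5: index 7 -> 7 (same)
  Node 6: index 3 -> 3 (same)
  Node 7: index 4 -> 4 (same)
Nodes that changed position: none

Answer: none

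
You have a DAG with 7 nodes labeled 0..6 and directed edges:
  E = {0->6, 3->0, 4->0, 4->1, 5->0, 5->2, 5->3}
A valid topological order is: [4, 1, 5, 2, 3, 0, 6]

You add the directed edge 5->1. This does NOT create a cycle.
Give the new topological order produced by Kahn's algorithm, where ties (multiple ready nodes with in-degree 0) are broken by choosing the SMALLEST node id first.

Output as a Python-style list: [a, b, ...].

Answer: [4, 5, 1, 2, 3, 0, 6]

Derivation:
Old toposort: [4, 1, 5, 2, 3, 0, 6]
Added edge: 5->1
Position of 5 (2) > position of 1 (1). Must reorder: 5 must now come before 1.
Run Kahn's algorithm (break ties by smallest node id):
  initial in-degrees: [3, 2, 1, 1, 0, 0, 1]
  ready (indeg=0): [4, 5]
  pop 4: indeg[0]->2; indeg[1]->1 | ready=[5] | order so far=[4]
  pop 5: indeg[0]->1; indeg[1]->0; indeg[2]->0; indeg[3]->0 | ready=[1, 2, 3] | order so far=[4, 5]
  pop 1: no out-edges | ready=[2, 3] | order so far=[4, 5, 1]
  pop 2: no out-edges | ready=[3] | order so far=[4, 5, 1, 2]
  pop 3: indeg[0]->0 | ready=[0] | order so far=[4, 5, 1, 2, 3]
  pop 0: indeg[6]->0 | ready=[6] | order so far=[4, 5, 1, 2, 3, 0]
  pop 6: no out-edges | ready=[] | order so far=[4, 5, 1, 2, 3, 0, 6]
  Result: [4, 5, 1, 2, 3, 0, 6]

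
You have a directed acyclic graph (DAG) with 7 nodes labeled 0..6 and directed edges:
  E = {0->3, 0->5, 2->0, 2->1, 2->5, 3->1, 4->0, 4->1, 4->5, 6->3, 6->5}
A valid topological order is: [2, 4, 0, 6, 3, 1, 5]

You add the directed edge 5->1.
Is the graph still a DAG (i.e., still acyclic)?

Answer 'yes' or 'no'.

Answer: yes

Derivation:
Given toposort: [2, 4, 0, 6, 3, 1, 5]
Position of 5: index 6; position of 1: index 5
New edge 5->1: backward (u after v in old order)
Backward edge: old toposort is now invalid. Check if this creates a cycle.
Does 1 already reach 5? Reachable from 1: [1]. NO -> still a DAG (reorder needed).
Still a DAG? yes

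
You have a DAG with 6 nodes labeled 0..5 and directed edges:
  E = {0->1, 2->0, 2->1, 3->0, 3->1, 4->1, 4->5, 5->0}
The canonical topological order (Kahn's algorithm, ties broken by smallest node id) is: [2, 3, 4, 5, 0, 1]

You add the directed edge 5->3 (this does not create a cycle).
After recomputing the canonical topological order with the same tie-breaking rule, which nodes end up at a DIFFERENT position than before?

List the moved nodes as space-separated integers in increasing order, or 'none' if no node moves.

Answer: 3 4 5

Derivation:
Old toposort: [2, 3, 4, 5, 0, 1]
Added edge 5->3
Recompute Kahn (smallest-id tiebreak):
  initial in-degrees: [3, 4, 0, 1, 0, 1]
  ready (indeg=0): [2, 4]
  pop 2: indeg[0]->2; indeg[1]->3 | ready=[4] | order so far=[2]
  pop 4: indeg[1]->2; indeg[5]->0 | ready=[5] | order so far=[2, 4]
  pop 5: indeg[0]->1; indeg[3]->0 | ready=[3] | order so far=[2, 4, 5]
  pop 3: indeg[0]->0; indeg[1]->1 | ready=[0] | order so far=[2, 4, 5, 3]
  pop 0: indeg[1]->0 | ready=[1] | order so far=[2, 4, 5, 3, 0]
  pop 1: no out-edges | ready=[] | order so far=[2, 4, 5, 3, 0, 1]
New canonical toposort: [2, 4, 5, 3, 0, 1]
Compare positions:
  Node 0: index 4 -> 4 (same)
  Node 1: index 5 -> 5 (same)
  Node 2: index 0 -> 0 (same)
  Node 3: index 1 -> 3 (moved)
  Node 4: index 2 -> 1 (moved)
  Node 5: index 3 -> 2 (moved)
Nodes that changed position: 3 4 5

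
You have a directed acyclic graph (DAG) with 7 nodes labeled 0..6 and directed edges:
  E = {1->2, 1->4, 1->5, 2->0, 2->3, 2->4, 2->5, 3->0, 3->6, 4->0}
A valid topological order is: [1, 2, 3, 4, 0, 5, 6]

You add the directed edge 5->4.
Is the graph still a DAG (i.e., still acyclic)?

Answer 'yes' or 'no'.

Given toposort: [1, 2, 3, 4, 0, 5, 6]
Position of 5: index 5; position of 4: index 3
New edge 5->4: backward (u after v in old order)
Backward edge: old toposort is now invalid. Check if this creates a cycle.
Does 4 already reach 5? Reachable from 4: [0, 4]. NO -> still a DAG (reorder needed).
Still a DAG? yes

Answer: yes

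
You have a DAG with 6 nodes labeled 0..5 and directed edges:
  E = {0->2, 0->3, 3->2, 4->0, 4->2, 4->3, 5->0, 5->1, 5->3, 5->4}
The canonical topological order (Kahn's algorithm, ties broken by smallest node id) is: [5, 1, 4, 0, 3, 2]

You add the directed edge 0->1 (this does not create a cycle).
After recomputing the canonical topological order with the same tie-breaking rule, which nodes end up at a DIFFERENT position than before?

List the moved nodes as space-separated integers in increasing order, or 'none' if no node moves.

Old toposort: [5, 1, 4, 0, 3, 2]
Added edge 0->1
Recompute Kahn (smallest-id tiebreak):
  initial in-degrees: [2, 2, 3, 3, 1, 0]
  ready (indeg=0): [5]
  pop 5: indeg[0]->1; indeg[1]->1; indeg[3]->2; indeg[4]->0 | ready=[4] | order so far=[5]
  pop 4: indeg[0]->0; indeg[2]->2; indeg[3]->1 | ready=[0] | order so far=[5, 4]
  pop 0: indeg[1]->0; indeg[2]->1; indeg[3]->0 | ready=[1, 3] | order so far=[5, 4, 0]
  pop 1: no out-edges | ready=[3] | order so far=[5, 4, 0, 1]
  pop 3: indeg[2]->0 | ready=[2] | order so far=[5, 4, 0, 1, 3]
  pop 2: no out-edges | ready=[] | order so far=[5, 4, 0, 1, 3, 2]
New canonical toposort: [5, 4, 0, 1, 3, 2]
Compare positions:
  Node 0: index 3 -> 2 (moved)
  Node 1: index 1 -> 3 (moved)
  Node 2: index 5 -> 5 (same)
  Node 3: index 4 -> 4 (same)
  Node 4: index 2 -> 1 (moved)
  Node 5: index 0 -> 0 (same)
Nodes that changed position: 0 1 4

Answer: 0 1 4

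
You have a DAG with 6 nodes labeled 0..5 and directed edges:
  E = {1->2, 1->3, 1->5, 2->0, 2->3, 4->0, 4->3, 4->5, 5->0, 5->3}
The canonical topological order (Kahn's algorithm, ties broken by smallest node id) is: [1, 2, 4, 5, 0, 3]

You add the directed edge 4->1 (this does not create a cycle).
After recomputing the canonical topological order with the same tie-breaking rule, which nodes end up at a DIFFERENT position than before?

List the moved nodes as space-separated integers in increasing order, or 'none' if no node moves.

Old toposort: [1, 2, 4, 5, 0, 3]
Added edge 4->1
Recompute Kahn (smallest-id tiebreak):
  initial in-degrees: [3, 1, 1, 4, 0, 2]
  ready (indeg=0): [4]
  pop 4: indeg[0]->2; indeg[1]->0; indeg[3]->3; indeg[5]->1 | ready=[1] | order so far=[4]
  pop 1: indeg[2]->0; indeg[3]->2; indeg[5]->0 | ready=[2, 5] | order so far=[4, 1]
  pop 2: indeg[0]->1; indeg[3]->1 | ready=[5] | order so far=[4, 1, 2]
  pop 5: indeg[0]->0; indeg[3]->0 | ready=[0, 3] | order so far=[4, 1, 2, 5]
  pop 0: no out-edges | ready=[3] | order so far=[4, 1, 2, 5, 0]
  pop 3: no out-edges | ready=[] | order so far=[4, 1, 2, 5, 0, 3]
New canonical toposort: [4, 1, 2, 5, 0, 3]
Compare positions:
  Node 0: index 4 -> 4 (same)
  Node 1: index 0 -> 1 (moved)
  Node 2: index 1 -> 2 (moved)
  Node 3: index 5 -> 5 (same)
  Node 4: index 2 -> 0 (moved)
  Node 5: index 3 -> 3 (same)
Nodes that changed position: 1 2 4

Answer: 1 2 4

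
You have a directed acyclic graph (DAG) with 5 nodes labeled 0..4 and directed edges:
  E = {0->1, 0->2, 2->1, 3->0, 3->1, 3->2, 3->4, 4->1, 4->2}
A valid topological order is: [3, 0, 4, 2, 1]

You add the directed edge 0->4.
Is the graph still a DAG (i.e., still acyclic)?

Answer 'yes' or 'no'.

Given toposort: [3, 0, 4, 2, 1]
Position of 0: index 1; position of 4: index 2
New edge 0->4: forward
Forward edge: respects the existing order. Still a DAG, same toposort still valid.
Still a DAG? yes

Answer: yes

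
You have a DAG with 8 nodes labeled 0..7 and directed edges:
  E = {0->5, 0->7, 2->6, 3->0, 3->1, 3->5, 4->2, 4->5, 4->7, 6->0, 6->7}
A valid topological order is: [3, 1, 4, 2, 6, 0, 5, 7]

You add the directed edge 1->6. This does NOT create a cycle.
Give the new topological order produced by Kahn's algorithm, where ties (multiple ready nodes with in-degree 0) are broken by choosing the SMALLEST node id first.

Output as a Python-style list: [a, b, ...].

Old toposort: [3, 1, 4, 2, 6, 0, 5, 7]
Added edge: 1->6
Position of 1 (1) < position of 6 (4). Old order still valid.
Run Kahn's algorithm (break ties by smallest node id):
  initial in-degrees: [2, 1, 1, 0, 0, 3, 2, 3]
  ready (indeg=0): [3, 4]
  pop 3: indeg[0]->1; indeg[1]->0; indeg[5]->2 | ready=[1, 4] | order so far=[3]
  pop 1: indeg[6]->1 | ready=[4] | order so far=[3, 1]
  pop 4: indeg[2]->0; indeg[5]->1; indeg[7]->2 | ready=[2] | order so far=[3, 1, 4]
  pop 2: indeg[6]->0 | ready=[6] | order so far=[3, 1, 4, 2]
  pop 6: indeg[0]->0; indeg[7]->1 | ready=[0] | order so far=[3, 1, 4, 2, 6]
  pop 0: indeg[5]->0; indeg[7]->0 | ready=[5, 7] | order so far=[3, 1, 4, 2, 6, 0]
  pop 5: no out-edges | ready=[7] | order so far=[3, 1, 4, 2, 6, 0, 5]
  pop 7: no out-edges | ready=[] | order so far=[3, 1, 4, 2, 6, 0, 5, 7]
  Result: [3, 1, 4, 2, 6, 0, 5, 7]

Answer: [3, 1, 4, 2, 6, 0, 5, 7]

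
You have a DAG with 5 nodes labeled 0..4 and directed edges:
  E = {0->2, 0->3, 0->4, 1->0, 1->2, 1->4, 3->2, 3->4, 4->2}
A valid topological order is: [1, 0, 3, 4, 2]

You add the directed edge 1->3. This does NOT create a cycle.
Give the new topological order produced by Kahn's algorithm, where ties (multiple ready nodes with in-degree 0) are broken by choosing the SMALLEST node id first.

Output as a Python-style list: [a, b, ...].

Answer: [1, 0, 3, 4, 2]

Derivation:
Old toposort: [1, 0, 3, 4, 2]
Added edge: 1->3
Position of 1 (0) < position of 3 (2). Old order still valid.
Run Kahn's algorithm (break ties by smallest node id):
  initial in-degrees: [1, 0, 4, 2, 3]
  ready (indeg=0): [1]
  pop 1: indeg[0]->0; indeg[2]->3; indeg[3]->1; indeg[4]->2 | ready=[0] | order so far=[1]
  pop 0: indeg[2]->2; indeg[3]->0; indeg[4]->1 | ready=[3] | order so far=[1, 0]
  pop 3: indeg[2]->1; indeg[4]->0 | ready=[4] | order so far=[1, 0, 3]
  pop 4: indeg[2]->0 | ready=[2] | order so far=[1, 0, 3, 4]
  pop 2: no out-edges | ready=[] | order so far=[1, 0, 3, 4, 2]
  Result: [1, 0, 3, 4, 2]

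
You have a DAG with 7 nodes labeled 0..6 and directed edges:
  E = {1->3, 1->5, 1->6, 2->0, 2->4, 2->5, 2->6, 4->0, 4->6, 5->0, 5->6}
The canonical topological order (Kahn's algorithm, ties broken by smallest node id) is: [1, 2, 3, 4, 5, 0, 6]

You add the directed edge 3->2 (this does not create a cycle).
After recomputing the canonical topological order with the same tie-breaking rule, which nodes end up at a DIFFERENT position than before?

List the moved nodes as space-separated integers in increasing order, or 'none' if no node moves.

Old toposort: [1, 2, 3, 4, 5, 0, 6]
Added edge 3->2
Recompute Kahn (smallest-id tiebreak):
  initial in-degrees: [3, 0, 1, 1, 1, 2, 4]
  ready (indeg=0): [1]
  pop 1: indeg[3]->0; indeg[5]->1; indeg[6]->3 | ready=[3] | order so far=[1]
  pop 3: indeg[2]->0 | ready=[2] | order so far=[1, 3]
  pop 2: indeg[0]->2; indeg[4]->0; indeg[5]->0; indeg[6]->2 | ready=[4, 5] | order so far=[1, 3, 2]
  pop 4: indeg[0]->1; indeg[6]->1 | ready=[5] | order so far=[1, 3, 2, 4]
  pop 5: indeg[0]->0; indeg[6]->0 | ready=[0, 6] | order so far=[1, 3, 2, 4, 5]
  pop 0: no out-edges | ready=[6] | order so far=[1, 3, 2, 4, 5, 0]
  pop 6: no out-edges | ready=[] | order so far=[1, 3, 2, 4, 5, 0, 6]
New canonical toposort: [1, 3, 2, 4, 5, 0, 6]
Compare positions:
  Node 0: index 5 -> 5 (same)
  Node 1: index 0 -> 0 (same)
  Node 2: index 1 -> 2 (moved)
  Node 3: index 2 -> 1 (moved)
  Node 4: index 3 -> 3 (same)
  Node 5: index 4 -> 4 (same)
  Node 6: index 6 -> 6 (same)
Nodes that changed position: 2 3

Answer: 2 3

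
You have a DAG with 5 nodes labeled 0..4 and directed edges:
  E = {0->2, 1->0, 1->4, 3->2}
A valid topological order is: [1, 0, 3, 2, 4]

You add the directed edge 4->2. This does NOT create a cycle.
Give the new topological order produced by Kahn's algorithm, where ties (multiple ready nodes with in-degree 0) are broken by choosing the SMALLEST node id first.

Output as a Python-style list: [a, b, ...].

Old toposort: [1, 0, 3, 2, 4]
Added edge: 4->2
Position of 4 (4) > position of 2 (3). Must reorder: 4 must now come before 2.
Run Kahn's algorithm (break ties by smallest node id):
  initial in-degrees: [1, 0, 3, 0, 1]
  ready (indeg=0): [1, 3]
  pop 1: indeg[0]->0; indeg[4]->0 | ready=[0, 3, 4] | order so far=[1]
  pop 0: indeg[2]->2 | ready=[3, 4] | order so far=[1, 0]
  pop 3: indeg[2]->1 | ready=[4] | order so far=[1, 0, 3]
  pop 4: indeg[2]->0 | ready=[2] | order so far=[1, 0, 3, 4]
  pop 2: no out-edges | ready=[] | order so far=[1, 0, 3, 4, 2]
  Result: [1, 0, 3, 4, 2]

Answer: [1, 0, 3, 4, 2]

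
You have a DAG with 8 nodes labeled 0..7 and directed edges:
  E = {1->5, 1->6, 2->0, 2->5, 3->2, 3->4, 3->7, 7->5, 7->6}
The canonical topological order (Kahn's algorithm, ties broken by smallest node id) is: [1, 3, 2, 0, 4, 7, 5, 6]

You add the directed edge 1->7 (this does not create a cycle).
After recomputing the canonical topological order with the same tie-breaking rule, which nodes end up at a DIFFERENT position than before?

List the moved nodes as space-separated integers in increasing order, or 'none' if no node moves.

Answer: none

Derivation:
Old toposort: [1, 3, 2, 0, 4, 7, 5, 6]
Added edge 1->7
Recompute Kahn (smallest-id tiebreak):
  initial in-degrees: [1, 0, 1, 0, 1, 3, 2, 2]
  ready (indeg=0): [1, 3]
  pop 1: indeg[5]->2; indeg[6]->1; indeg[7]->1 | ready=[3] | order so far=[1]
  pop 3: indeg[2]->0; indeg[4]->0; indeg[7]->0 | ready=[2, 4, 7] | order so far=[1, 3]
  pop 2: indeg[0]->0; indeg[5]->1 | ready=[0, 4, 7] | order so far=[1, 3, 2]
  pop 0: no out-edges | ready=[4, 7] | order so far=[1, 3, 2, 0]
  pop 4: no out-edges | ready=[7] | order so far=[1, 3, 2, 0, 4]
  pop 7: indeg[5]->0; indeg[6]->0 | ready=[5, 6] | order so far=[1, 3, 2, 0, 4, 7]
  pop 5: no out-edges | ready=[6] | order so far=[1, 3, 2, 0, 4, 7, 5]
  pop 6: no out-edges | ready=[] | order so far=[1, 3, 2, 0, 4, 7, 5, 6]
New canonical toposort: [1, 3, 2, 0, 4, 7, 5, 6]
Compare positions:
  Node 0: index 3 -> 3 (same)
  Node 1: index 0 -> 0 (same)
  Node 2: index 2 -> 2 (same)
  Node 3: index 1 -> 1 (same)
  Node 4: index 4 -> 4 (same)
  Node 5: index 6 -> 6 (same)
  Node 6: index 7 -> 7 (same)
  Node 7: index 5 -> 5 (same)
Nodes that changed position: none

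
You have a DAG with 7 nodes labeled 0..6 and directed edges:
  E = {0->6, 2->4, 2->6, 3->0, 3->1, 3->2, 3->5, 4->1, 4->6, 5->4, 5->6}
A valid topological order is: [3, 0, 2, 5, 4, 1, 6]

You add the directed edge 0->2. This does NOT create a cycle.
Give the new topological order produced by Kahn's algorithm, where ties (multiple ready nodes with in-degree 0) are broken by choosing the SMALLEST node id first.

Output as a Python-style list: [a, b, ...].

Old toposort: [3, 0, 2, 5, 4, 1, 6]
Added edge: 0->2
Position of 0 (1) < position of 2 (2). Old order still valid.
Run Kahn's algorithm (break ties by smallest node id):
  initial in-degrees: [1, 2, 2, 0, 2, 1, 4]
  ready (indeg=0): [3]
  pop 3: indeg[0]->0; indeg[1]->1; indeg[2]->1; indeg[5]->0 | ready=[0, 5] | order so far=[3]
  pop 0: indeg[2]->0; indeg[6]->3 | ready=[2, 5] | order so far=[3, 0]
  pop 2: indeg[4]->1; indeg[6]->2 | ready=[5] | order so far=[3, 0, 2]
  pop 5: indeg[4]->0; indeg[6]->1 | ready=[4] | order so far=[3, 0, 2, 5]
  pop 4: indeg[1]->0; indeg[6]->0 | ready=[1, 6] | order so far=[3, 0, 2, 5, 4]
  pop 1: no out-edges | ready=[6] | order so far=[3, 0, 2, 5, 4, 1]
  pop 6: no out-edges | ready=[] | order so far=[3, 0, 2, 5, 4, 1, 6]
  Result: [3, 0, 2, 5, 4, 1, 6]

Answer: [3, 0, 2, 5, 4, 1, 6]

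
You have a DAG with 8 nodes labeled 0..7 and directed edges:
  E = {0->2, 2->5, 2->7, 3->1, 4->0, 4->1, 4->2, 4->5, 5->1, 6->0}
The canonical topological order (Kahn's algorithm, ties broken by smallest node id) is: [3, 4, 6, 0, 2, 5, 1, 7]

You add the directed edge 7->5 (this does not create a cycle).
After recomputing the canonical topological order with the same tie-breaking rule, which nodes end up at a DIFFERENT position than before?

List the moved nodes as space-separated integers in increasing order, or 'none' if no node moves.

Old toposort: [3, 4, 6, 0, 2, 5, 1, 7]
Added edge 7->5
Recompute Kahn (smallest-id tiebreak):
  initial in-degrees: [2, 3, 2, 0, 0, 3, 0, 1]
  ready (indeg=0): [3, 4, 6]
  pop 3: indeg[1]->2 | ready=[4, 6] | order so far=[3]
  pop 4: indeg[0]->1; indeg[1]->1; indeg[2]->1; indeg[5]->2 | ready=[6] | order so far=[3, 4]
  pop 6: indeg[0]->0 | ready=[0] | order so far=[3, 4, 6]
  pop 0: indeg[2]->0 | ready=[2] | order so far=[3, 4, 6, 0]
  pop 2: indeg[5]->1; indeg[7]->0 | ready=[7] | order so far=[3, 4, 6, 0, 2]
  pop 7: indeg[5]->0 | ready=[5] | order so far=[3, 4, 6, 0, 2, 7]
  pop 5: indeg[1]->0 | ready=[1] | order so far=[3, 4, 6, 0, 2, 7, 5]
  pop 1: no out-edges | ready=[] | order so far=[3, 4, 6, 0, 2, 7, 5, 1]
New canonical toposort: [3, 4, 6, 0, 2, 7, 5, 1]
Compare positions:
  Node 0: index 3 -> 3 (same)
  Node 1: index 6 -> 7 (moved)
  Node 2: index 4 -> 4 (same)
  Node 3: index 0 -> 0 (same)
  Node 4: index 1 -> 1 (same)
  Node 5: index 5 -> 6 (moved)
  Node 6: index 2 -> 2 (same)
  Node 7: index 7 -> 5 (moved)
Nodes that changed position: 1 5 7

Answer: 1 5 7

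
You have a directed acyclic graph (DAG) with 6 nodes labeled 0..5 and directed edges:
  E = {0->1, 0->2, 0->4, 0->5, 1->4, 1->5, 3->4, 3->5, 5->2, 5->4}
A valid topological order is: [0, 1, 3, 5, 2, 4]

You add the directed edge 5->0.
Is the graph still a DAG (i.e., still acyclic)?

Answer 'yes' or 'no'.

Given toposort: [0, 1, 3, 5, 2, 4]
Position of 5: index 3; position of 0: index 0
New edge 5->0: backward (u after v in old order)
Backward edge: old toposort is now invalid. Check if this creates a cycle.
Does 0 already reach 5? Reachable from 0: [0, 1, 2, 4, 5]. YES -> cycle!
Still a DAG? no

Answer: no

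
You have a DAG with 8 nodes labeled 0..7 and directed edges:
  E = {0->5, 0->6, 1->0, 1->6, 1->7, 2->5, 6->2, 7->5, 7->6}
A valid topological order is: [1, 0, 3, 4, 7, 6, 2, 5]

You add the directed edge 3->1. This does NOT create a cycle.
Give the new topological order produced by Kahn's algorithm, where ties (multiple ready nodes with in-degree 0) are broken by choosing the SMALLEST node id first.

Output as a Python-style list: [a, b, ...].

Answer: [3, 1, 0, 4, 7, 6, 2, 5]

Derivation:
Old toposort: [1, 0, 3, 4, 7, 6, 2, 5]
Added edge: 3->1
Position of 3 (2) > position of 1 (0). Must reorder: 3 must now come before 1.
Run Kahn's algorithm (break ties by smallest node id):
  initial in-degrees: [1, 1, 1, 0, 0, 3, 3, 1]
  ready (indeg=0): [3, 4]
  pop 3: indeg[1]->0 | ready=[1, 4] | order so far=[3]
  pop 1: indeg[0]->0; indeg[6]->2; indeg[7]->0 | ready=[0, 4, 7] | order so far=[3, 1]
  pop 0: indeg[5]->2; indeg[6]->1 | ready=[4, 7] | order so far=[3, 1, 0]
  pop 4: no out-edges | ready=[7] | order so far=[3, 1, 0, 4]
  pop 7: indeg[5]->1; indeg[6]->0 | ready=[6] | order so far=[3, 1, 0, 4, 7]
  pop 6: indeg[2]->0 | ready=[2] | order so far=[3, 1, 0, 4, 7, 6]
  pop 2: indeg[5]->0 | ready=[5] | order so far=[3, 1, 0, 4, 7, 6, 2]
  pop 5: no out-edges | ready=[] | order so far=[3, 1, 0, 4, 7, 6, 2, 5]
  Result: [3, 1, 0, 4, 7, 6, 2, 5]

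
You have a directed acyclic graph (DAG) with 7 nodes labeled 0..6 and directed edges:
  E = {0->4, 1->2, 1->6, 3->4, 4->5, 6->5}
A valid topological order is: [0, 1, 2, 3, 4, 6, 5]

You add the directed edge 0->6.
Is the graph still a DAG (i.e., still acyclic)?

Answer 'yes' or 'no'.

Answer: yes

Derivation:
Given toposort: [0, 1, 2, 3, 4, 6, 5]
Position of 0: index 0; position of 6: index 5
New edge 0->6: forward
Forward edge: respects the existing order. Still a DAG, same toposort still valid.
Still a DAG? yes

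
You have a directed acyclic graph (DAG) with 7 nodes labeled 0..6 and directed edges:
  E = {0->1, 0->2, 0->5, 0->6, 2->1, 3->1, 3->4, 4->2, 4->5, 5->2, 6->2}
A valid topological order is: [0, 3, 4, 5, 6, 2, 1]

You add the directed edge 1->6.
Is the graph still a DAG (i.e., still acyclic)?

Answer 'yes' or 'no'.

Answer: no

Derivation:
Given toposort: [0, 3, 4, 5, 6, 2, 1]
Position of 1: index 6; position of 6: index 4
New edge 1->6: backward (u after v in old order)
Backward edge: old toposort is now invalid. Check if this creates a cycle.
Does 6 already reach 1? Reachable from 6: [1, 2, 6]. YES -> cycle!
Still a DAG? no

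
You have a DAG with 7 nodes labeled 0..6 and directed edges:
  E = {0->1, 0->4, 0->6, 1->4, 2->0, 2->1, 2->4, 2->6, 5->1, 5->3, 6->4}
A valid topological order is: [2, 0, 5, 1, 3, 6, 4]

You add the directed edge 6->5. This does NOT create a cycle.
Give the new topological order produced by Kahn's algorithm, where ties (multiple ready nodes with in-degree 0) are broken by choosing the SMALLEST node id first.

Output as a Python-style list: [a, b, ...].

Answer: [2, 0, 6, 5, 1, 3, 4]

Derivation:
Old toposort: [2, 0, 5, 1, 3, 6, 4]
Added edge: 6->5
Position of 6 (5) > position of 5 (2). Must reorder: 6 must now come before 5.
Run Kahn's algorithm (break ties by smallest node id):
  initial in-degrees: [1, 3, 0, 1, 4, 1, 2]
  ready (indeg=0): [2]
  pop 2: indeg[0]->0; indeg[1]->2; indeg[4]->3; indeg[6]->1 | ready=[0] | order so far=[2]
  pop 0: indeg[1]->1; indeg[4]->2; indeg[6]->0 | ready=[6] | order so far=[2, 0]
  pop 6: indeg[4]->1; indeg[5]->0 | ready=[5] | order so far=[2, 0, 6]
  pop 5: indeg[1]->0; indeg[3]->0 | ready=[1, 3] | order so far=[2, 0, 6, 5]
  pop 1: indeg[4]->0 | ready=[3, 4] | order so far=[2, 0, 6, 5, 1]
  pop 3: no out-edges | ready=[4] | order so far=[2, 0, 6, 5, 1, 3]
  pop 4: no out-edges | ready=[] | order so far=[2, 0, 6, 5, 1, 3, 4]
  Result: [2, 0, 6, 5, 1, 3, 4]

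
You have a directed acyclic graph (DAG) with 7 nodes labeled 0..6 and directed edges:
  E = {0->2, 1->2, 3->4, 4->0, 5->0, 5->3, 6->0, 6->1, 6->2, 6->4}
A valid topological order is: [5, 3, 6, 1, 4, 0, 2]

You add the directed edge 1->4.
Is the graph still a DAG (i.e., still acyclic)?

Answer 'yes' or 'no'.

Answer: yes

Derivation:
Given toposort: [5, 3, 6, 1, 4, 0, 2]
Position of 1: index 3; position of 4: index 4
New edge 1->4: forward
Forward edge: respects the existing order. Still a DAG, same toposort still valid.
Still a DAG? yes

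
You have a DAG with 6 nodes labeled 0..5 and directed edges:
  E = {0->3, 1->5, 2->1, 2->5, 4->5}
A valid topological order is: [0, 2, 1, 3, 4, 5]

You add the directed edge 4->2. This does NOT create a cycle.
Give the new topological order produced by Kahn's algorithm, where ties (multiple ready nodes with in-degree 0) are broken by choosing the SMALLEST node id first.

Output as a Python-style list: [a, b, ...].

Answer: [0, 3, 4, 2, 1, 5]

Derivation:
Old toposort: [0, 2, 1, 3, 4, 5]
Added edge: 4->2
Position of 4 (4) > position of 2 (1). Must reorder: 4 must now come before 2.
Run Kahn's algorithm (break ties by smallest node id):
  initial in-degrees: [0, 1, 1, 1, 0, 3]
  ready (indeg=0): [0, 4]
  pop 0: indeg[3]->0 | ready=[3, 4] | order so far=[0]
  pop 3: no out-edges | ready=[4] | order so far=[0, 3]
  pop 4: indeg[2]->0; indeg[5]->2 | ready=[2] | order so far=[0, 3, 4]
  pop 2: indeg[1]->0; indeg[5]->1 | ready=[1] | order so far=[0, 3, 4, 2]
  pop 1: indeg[5]->0 | ready=[5] | order so far=[0, 3, 4, 2, 1]
  pop 5: no out-edges | ready=[] | order so far=[0, 3, 4, 2, 1, 5]
  Result: [0, 3, 4, 2, 1, 5]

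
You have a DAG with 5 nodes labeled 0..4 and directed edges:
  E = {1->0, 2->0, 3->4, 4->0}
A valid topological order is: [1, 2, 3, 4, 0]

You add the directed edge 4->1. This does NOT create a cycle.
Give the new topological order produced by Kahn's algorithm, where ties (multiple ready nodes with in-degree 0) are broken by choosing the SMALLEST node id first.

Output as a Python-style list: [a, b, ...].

Old toposort: [1, 2, 3, 4, 0]
Added edge: 4->1
Position of 4 (3) > position of 1 (0). Must reorder: 4 must now come before 1.
Run Kahn's algorithm (break ties by smallest node id):
  initial in-degrees: [3, 1, 0, 0, 1]
  ready (indeg=0): [2, 3]
  pop 2: indeg[0]->2 | ready=[3] | order so far=[2]
  pop 3: indeg[4]->0 | ready=[4] | order so far=[2, 3]
  pop 4: indeg[0]->1; indeg[1]->0 | ready=[1] | order so far=[2, 3, 4]
  pop 1: indeg[0]->0 | ready=[0] | order so far=[2, 3, 4, 1]
  pop 0: no out-edges | ready=[] | order so far=[2, 3, 4, 1, 0]
  Result: [2, 3, 4, 1, 0]

Answer: [2, 3, 4, 1, 0]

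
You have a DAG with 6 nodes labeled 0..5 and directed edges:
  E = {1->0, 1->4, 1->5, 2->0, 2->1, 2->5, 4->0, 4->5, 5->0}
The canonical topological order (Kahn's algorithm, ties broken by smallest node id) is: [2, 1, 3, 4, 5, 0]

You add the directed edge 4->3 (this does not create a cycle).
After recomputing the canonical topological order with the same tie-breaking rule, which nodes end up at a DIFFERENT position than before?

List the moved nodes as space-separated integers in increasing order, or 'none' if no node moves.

Old toposort: [2, 1, 3, 4, 5, 0]
Added edge 4->3
Recompute Kahn (smallest-id tiebreak):
  initial in-degrees: [4, 1, 0, 1, 1, 3]
  ready (indeg=0): [2]
  pop 2: indeg[0]->3; indeg[1]->0; indeg[5]->2 | ready=[1] | order so far=[2]
  pop 1: indeg[0]->2; indeg[4]->0; indeg[5]->1 | ready=[4] | order so far=[2, 1]
  pop 4: indeg[0]->1; indeg[3]->0; indeg[5]->0 | ready=[3, 5] | order so far=[2, 1, 4]
  pop 3: no out-edges | ready=[5] | order so far=[2, 1, 4, 3]
  pop 5: indeg[0]->0 | ready=[0] | order so far=[2, 1, 4, 3, 5]
  pop 0: no out-edges | ready=[] | order so far=[2, 1, 4, 3, 5, 0]
New canonical toposort: [2, 1, 4, 3, 5, 0]
Compare positions:
  Node 0: index 5 -> 5 (same)
  Node 1: index 1 -> 1 (same)
  Node 2: index 0 -> 0 (same)
  Node 3: index 2 -> 3 (moved)
  Node 4: index 3 -> 2 (moved)
  Node 5: index 4 -> 4 (same)
Nodes that changed position: 3 4

Answer: 3 4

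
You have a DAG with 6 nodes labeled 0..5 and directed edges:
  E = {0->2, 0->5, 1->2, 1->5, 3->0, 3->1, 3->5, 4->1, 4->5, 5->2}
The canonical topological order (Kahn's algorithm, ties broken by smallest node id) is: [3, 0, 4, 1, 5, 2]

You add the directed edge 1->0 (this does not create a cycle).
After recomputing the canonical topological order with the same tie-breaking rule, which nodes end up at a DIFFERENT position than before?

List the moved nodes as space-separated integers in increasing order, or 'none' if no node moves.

Answer: 0 1 4

Derivation:
Old toposort: [3, 0, 4, 1, 5, 2]
Added edge 1->0
Recompute Kahn (smallest-id tiebreak):
  initial in-degrees: [2, 2, 3, 0, 0, 4]
  ready (indeg=0): [3, 4]
  pop 3: indeg[0]->1; indeg[1]->1; indeg[5]->3 | ready=[4] | order so far=[3]
  pop 4: indeg[1]->0; indeg[5]->2 | ready=[1] | order so far=[3, 4]
  pop 1: indeg[0]->0; indeg[2]->2; indeg[5]->1 | ready=[0] | order so far=[3, 4, 1]
  pop 0: indeg[2]->1; indeg[5]->0 | ready=[5] | order so far=[3, 4, 1, 0]
  pop 5: indeg[2]->0 | ready=[2] | order so far=[3, 4, 1, 0, 5]
  pop 2: no out-edges | ready=[] | order so far=[3, 4, 1, 0, 5, 2]
New canonical toposort: [3, 4, 1, 0, 5, 2]
Compare positions:
  Node 0: index 1 -> 3 (moved)
  Node 1: index 3 -> 2 (moved)
  Node 2: index 5 -> 5 (same)
  Node 3: index 0 -> 0 (same)
  Node 4: index 2 -> 1 (moved)
  Node 5: index 4 -> 4 (same)
Nodes that changed position: 0 1 4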